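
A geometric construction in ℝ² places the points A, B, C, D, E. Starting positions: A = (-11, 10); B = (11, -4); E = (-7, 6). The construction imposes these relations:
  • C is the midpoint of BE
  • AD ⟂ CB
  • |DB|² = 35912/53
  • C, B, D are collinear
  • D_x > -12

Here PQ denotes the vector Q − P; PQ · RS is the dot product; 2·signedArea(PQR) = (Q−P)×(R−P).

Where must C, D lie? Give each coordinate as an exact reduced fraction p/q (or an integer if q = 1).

1. C_x = 2  [C is the midpoint of BE]
2. C_y = 1  [C is the midpoint of BE]
   → C = (2, 1)
3. D_x = -623/53  [C, B, D are collinear ∩ AD ⟂ CB]
4. D_y = 458/53  [C, B, D are collinear ∩ AD ⟂ CB]
   → D = (-623/53, 458/53)

C = (2, 1)
D = (-623/53, 458/53)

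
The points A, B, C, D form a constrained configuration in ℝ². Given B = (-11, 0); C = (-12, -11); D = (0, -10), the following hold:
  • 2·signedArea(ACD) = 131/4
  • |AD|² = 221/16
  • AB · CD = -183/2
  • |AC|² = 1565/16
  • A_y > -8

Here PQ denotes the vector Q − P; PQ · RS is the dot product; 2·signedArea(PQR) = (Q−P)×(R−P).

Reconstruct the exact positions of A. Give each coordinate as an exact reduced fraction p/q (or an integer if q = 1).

A = (-11/4, -15/2)

1. A_x = -11/4  [AB · CD = -183/2 ∩ 2·signedArea(ACD) = 131/4]
2. A_y = -15/2  [AB · CD = -183/2 ∩ 2·signedArea(ACD) = 131/4]
   → A = (-11/4, -15/2)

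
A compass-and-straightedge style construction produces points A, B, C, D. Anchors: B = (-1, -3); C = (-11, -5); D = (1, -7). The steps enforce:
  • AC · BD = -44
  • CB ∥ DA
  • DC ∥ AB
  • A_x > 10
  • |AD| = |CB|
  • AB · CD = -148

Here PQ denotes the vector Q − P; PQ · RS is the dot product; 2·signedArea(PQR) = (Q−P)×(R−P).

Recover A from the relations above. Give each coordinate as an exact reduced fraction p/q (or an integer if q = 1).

1. A_x = 11  [DC ∥ AB ∩ CB ∥ DA]
2. A_y = -5  [DC ∥ AB ∩ CB ∥ DA]
   → A = (11, -5)

A = (11, -5)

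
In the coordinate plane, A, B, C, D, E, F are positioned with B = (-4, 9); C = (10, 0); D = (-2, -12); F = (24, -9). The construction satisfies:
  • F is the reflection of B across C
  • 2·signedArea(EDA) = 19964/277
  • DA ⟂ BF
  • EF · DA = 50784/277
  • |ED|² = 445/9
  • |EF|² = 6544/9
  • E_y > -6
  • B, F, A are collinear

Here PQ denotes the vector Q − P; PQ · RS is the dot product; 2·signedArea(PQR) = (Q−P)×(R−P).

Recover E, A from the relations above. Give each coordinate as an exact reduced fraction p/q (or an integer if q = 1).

A = (1930/277, 540/277)
E = (-8/3, -5)

1. A_x = 1930/277  [B, F, A are collinear ∩ DA ⟂ BF]
2. A_y = 540/277  [B, F, A are collinear ∩ DA ⟂ BF]
   → A = (1930/277, 540/277)
3. E_x = -8/3  [EF · DA = 50784/277 ∩ 2·signedArea(EDA) = 19964/277]
4. E_y = -5  [EF · DA = 50784/277 ∩ 2·signedArea(EDA) = 19964/277]
   → E = (-8/3, -5)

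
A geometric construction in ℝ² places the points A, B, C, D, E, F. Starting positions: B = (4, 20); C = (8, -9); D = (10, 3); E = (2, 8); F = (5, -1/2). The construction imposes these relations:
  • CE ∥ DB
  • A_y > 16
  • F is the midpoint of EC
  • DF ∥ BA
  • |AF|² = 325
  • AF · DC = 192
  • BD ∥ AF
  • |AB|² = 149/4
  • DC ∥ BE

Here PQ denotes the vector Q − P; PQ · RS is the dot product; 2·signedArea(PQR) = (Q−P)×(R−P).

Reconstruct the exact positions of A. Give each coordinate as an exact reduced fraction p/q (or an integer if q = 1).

1. A_x = -1  [BD ∥ AF ∩ DF ∥ BA]
2. A_y = 33/2  [BD ∥ AF ∩ DF ∥ BA]
   → A = (-1, 33/2)

A = (-1, 33/2)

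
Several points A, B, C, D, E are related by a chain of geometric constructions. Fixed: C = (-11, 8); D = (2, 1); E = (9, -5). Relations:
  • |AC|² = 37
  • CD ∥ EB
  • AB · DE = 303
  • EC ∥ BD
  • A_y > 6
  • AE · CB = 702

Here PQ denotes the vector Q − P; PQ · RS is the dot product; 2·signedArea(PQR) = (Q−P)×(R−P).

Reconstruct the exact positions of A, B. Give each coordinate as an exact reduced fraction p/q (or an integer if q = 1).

1. B_x = 22  [EC ∥ BD ∩ CD ∥ EB]
2. B_y = -12  [EC ∥ BD ∩ CD ∥ EB]
   → B = (22, -12)
3. A_x = -5  [AE · CB = 702 ∩ AB · DE = 303]
4. A_y = 7  [AE · CB = 702 ∩ AB · DE = 303]
   → A = (-5, 7)

A = (-5, 7)
B = (22, -12)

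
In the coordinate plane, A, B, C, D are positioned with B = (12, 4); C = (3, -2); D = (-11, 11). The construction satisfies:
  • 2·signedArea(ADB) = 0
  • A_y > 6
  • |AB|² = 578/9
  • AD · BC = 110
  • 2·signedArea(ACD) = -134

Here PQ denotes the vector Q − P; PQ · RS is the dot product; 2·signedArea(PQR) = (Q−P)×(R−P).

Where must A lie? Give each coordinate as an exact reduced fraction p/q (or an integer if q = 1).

1. A_x = 13/3  [2·signedArea(ADB) = 0 ∩ AD · BC = 110]
2. A_y = 19/3  [2·signedArea(ADB) = 0 ∩ AD · BC = 110]
   → A = (13/3, 19/3)

A = (13/3, 19/3)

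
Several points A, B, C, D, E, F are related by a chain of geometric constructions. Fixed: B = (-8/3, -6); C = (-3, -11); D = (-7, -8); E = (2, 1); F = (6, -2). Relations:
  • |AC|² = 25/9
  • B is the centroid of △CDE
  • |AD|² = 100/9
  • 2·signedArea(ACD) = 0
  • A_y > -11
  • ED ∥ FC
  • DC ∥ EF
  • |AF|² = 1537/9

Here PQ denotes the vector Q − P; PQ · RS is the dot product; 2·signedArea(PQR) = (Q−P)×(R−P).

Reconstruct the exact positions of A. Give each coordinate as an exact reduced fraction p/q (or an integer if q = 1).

1. A_x = -13/3  [line -3·x + -4·y + -53 = 0 ∩ |AC|² = 25/9]
2. A_y = -10  [line -3·x + -4·y + -53 = 0 ∩ |AC|² = 25/9]
   → A = (-13/3, -10)

A = (-13/3, -10)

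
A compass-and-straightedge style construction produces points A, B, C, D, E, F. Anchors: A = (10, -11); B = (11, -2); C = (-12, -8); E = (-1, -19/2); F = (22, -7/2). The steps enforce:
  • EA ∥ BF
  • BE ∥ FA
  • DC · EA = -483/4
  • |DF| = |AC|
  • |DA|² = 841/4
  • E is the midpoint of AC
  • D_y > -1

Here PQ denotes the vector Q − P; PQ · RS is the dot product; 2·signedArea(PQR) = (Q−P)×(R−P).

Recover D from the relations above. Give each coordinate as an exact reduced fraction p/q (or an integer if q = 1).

D = (0, -1/2)

1. D_x = 0  [line -11·x + 3/2·y + 3/4 = 0 ∩ |DA|² = 841/4]
2. D_y = -1/2  [line -11·x + 3/2·y + 3/4 = 0 ∩ |DA|² = 841/4]
   → D = (0, -1/2)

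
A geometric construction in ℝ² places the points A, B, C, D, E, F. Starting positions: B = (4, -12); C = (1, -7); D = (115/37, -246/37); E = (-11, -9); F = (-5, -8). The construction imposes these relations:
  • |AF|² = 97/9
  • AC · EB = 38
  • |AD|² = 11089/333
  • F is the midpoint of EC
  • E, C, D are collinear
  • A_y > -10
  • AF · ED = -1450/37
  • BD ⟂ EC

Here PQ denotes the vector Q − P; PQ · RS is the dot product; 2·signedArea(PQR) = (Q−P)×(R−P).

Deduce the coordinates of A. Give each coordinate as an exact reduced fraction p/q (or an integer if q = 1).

A = (-2, -28/3)

1. A_x = -2  [AF · ED = -1450/37 ∩ AC · EB = 38]
2. A_y = -28/3  [AF · ED = -1450/37 ∩ AC · EB = 38]
   → A = (-2, -28/3)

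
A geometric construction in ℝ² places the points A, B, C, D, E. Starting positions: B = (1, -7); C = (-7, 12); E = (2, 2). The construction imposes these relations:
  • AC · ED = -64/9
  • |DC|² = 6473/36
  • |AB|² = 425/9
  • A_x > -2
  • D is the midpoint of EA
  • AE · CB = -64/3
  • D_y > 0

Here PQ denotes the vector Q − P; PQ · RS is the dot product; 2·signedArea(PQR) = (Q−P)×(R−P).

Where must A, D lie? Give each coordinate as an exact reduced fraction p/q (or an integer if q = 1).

A = (-5/3, -2/3)
D = (1/6, 2/3)

1. A_x = -5/3  [line -8·x + 19·y + -2/3 = 0 ∩ |AB|² = 425/9]
2. A_y = -2/3  [line -8·x + 19·y + -2/3 = 0 ∩ |AB|² = 425/9]
   → A = (-5/3, -2/3)
3. D_x = 1/6  [D is the midpoint of EA]
4. D_y = 2/3  [D is the midpoint of EA]
   → D = (1/6, 2/3)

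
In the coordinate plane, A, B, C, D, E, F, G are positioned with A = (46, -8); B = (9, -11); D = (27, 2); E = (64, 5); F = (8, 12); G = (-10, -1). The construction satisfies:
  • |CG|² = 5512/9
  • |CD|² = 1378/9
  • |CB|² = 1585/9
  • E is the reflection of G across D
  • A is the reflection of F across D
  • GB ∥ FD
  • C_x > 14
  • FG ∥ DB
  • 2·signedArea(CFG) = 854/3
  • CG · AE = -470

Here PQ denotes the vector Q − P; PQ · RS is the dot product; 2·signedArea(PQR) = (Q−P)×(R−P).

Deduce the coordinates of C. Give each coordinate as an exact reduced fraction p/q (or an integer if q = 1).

1. C_x = 44/3  [2·signedArea(CFG) = 854/3 ∩ CG · AE = -470]
2. C_y = 1  [2·signedArea(CFG) = 854/3 ∩ CG · AE = -470]
   → C = (44/3, 1)

C = (44/3, 1)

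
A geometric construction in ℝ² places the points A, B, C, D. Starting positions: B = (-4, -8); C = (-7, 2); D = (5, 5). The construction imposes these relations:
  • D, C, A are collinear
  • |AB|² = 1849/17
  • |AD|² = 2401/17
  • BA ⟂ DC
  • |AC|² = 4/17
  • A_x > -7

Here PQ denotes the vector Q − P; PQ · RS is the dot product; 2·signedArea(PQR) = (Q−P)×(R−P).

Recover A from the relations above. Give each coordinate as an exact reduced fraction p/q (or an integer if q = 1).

1. A_x = -111/17  [D, C, A are collinear ∩ BA ⟂ DC]
2. A_y = 36/17  [D, C, A are collinear ∩ BA ⟂ DC]
   → A = (-111/17, 36/17)

A = (-111/17, 36/17)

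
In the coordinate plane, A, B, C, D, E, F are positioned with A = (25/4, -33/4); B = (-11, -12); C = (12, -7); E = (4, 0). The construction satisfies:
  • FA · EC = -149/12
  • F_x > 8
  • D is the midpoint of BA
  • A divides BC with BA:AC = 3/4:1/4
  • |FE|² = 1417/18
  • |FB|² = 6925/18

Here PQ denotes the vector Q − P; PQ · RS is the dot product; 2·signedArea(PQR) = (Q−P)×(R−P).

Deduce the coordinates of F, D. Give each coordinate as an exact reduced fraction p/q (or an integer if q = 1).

1. F_x = 49/6  [line -8·x + 7·y + 721/6 = 0 ∩ |FB|² = 6925/18]
2. F_y = -47/6  [line -8·x + 7·y + 721/6 = 0 ∩ |FB|² = 6925/18]
   → F = (49/6, -47/6)
3. D_x = -19/8  [D is the midpoint of BA]
4. D_y = -81/8  [D is the midpoint of BA]
   → D = (-19/8, -81/8)

D = (-19/8, -81/8)
F = (49/6, -47/6)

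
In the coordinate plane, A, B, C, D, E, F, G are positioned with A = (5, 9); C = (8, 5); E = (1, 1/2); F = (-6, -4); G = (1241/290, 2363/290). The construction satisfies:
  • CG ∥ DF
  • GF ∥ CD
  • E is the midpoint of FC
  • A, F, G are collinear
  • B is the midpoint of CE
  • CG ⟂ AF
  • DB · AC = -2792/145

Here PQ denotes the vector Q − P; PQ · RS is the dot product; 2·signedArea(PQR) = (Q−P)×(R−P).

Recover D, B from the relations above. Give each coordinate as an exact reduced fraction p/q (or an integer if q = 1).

B = (9/2, 11/4)
D = (-661/290, -2073/290)

1. D_x = -661/290  [CG ∥ DF ∩ GF ∥ CD]
2. D_y = -2073/290  [CG ∥ DF ∩ GF ∥ CD]
   → D = (-661/290, -2073/290)
3. B_x = 9/2  [B is the midpoint of CE]
4. B_y = 11/4  [B is the midpoint of CE]
   → B = (9/2, 11/4)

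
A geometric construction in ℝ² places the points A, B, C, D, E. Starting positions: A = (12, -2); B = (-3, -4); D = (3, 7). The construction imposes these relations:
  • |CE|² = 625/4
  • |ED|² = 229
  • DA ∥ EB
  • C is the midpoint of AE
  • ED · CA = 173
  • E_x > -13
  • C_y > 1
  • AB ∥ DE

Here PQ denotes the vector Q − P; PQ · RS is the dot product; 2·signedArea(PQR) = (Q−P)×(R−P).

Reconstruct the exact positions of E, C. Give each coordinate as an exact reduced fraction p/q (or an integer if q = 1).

1. E_x = -12  [DA ∥ EB ∩ AB ∥ DE]
2. E_y = 5  [DA ∥ EB ∩ AB ∥ DE]
   → E = (-12, 5)
3. C_x = 0  [C is the midpoint of AE]
4. C_y = 3/2  [C is the midpoint of AE]
   → C = (0, 3/2)

C = (0, 3/2)
E = (-12, 5)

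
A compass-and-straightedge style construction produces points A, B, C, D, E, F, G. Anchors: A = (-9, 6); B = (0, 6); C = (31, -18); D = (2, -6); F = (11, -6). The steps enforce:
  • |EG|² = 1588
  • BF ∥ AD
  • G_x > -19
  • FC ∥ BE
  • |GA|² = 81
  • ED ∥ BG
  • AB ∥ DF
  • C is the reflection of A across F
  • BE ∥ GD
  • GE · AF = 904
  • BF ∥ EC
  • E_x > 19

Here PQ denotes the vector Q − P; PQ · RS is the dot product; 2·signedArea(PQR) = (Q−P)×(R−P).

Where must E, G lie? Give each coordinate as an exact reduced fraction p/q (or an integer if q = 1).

1. E_x = 20  [BF ∥ EC ∩ FC ∥ BE]
2. E_y = -6  [BF ∥ EC ∩ FC ∥ BE]
   → E = (20, -6)
3. G_x = -18  [BE ∥ GD ∩ ED ∥ BG]
4. G_y = 6  [BE ∥ GD ∩ ED ∥ BG]
   → G = (-18, 6)

E = (20, -6)
G = (-18, 6)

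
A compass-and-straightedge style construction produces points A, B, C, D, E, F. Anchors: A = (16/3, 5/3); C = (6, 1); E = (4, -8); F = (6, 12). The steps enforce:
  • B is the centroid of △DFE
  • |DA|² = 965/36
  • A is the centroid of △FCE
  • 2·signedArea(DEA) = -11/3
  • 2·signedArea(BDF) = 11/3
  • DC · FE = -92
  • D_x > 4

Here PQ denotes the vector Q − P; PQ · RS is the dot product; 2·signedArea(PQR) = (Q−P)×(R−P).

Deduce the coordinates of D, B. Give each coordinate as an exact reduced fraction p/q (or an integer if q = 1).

1. D_x = 5  [2·signedArea(DEA) = -11/3 ∩ DC · FE = -92]
2. D_y = -7/2  [2·signedArea(DEA) = -11/3 ∩ DC · FE = -92]
   → D = (5, -7/2)
3. B_x = 5  [B is the centroid of △DFE]
4. B_y = 1/6  [B is the centroid of △DFE]
   → B = (5, 1/6)

B = (5, 1/6)
D = (5, -7/2)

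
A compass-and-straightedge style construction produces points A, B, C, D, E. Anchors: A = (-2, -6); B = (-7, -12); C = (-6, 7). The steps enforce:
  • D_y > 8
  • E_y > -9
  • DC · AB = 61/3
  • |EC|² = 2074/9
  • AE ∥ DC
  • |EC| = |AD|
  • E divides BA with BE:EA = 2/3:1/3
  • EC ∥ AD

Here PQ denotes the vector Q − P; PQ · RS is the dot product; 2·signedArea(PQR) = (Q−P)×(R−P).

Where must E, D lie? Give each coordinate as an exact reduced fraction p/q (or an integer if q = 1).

1. E_x = -11/3  [E divides BA with BE:EA = 2/3:1/3]
2. E_y = -8  [E divides BA with BE:EA = 2/3:1/3]
   → E = (-11/3, -8)
3. D_x = -13/3  [AE ∥ DC ∩ EC ∥ AD]
4. D_y = 9  [AE ∥ DC ∩ EC ∥ AD]
   → D = (-13/3, 9)

D = (-13/3, 9)
E = (-11/3, -8)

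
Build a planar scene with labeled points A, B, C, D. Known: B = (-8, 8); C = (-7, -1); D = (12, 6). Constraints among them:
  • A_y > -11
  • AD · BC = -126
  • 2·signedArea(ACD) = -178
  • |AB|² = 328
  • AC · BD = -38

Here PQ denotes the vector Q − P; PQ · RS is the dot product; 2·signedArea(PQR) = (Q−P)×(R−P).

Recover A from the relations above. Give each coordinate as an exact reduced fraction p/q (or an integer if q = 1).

1. A_x = -6  [AC · BD = -38 ∩ 2·signedArea(ACD) = -178]
2. A_y = -10  [AC · BD = -38 ∩ 2·signedArea(ACD) = -178]
   → A = (-6, -10)

A = (-6, -10)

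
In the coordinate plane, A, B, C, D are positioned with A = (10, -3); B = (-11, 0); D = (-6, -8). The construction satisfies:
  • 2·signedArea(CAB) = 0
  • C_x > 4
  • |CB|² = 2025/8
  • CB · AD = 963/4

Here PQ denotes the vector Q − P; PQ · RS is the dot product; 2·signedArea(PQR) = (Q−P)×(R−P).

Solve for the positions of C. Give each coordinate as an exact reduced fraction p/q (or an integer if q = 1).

1. C_x = 19/4  [2·signedArea(CAB) = 0 ∩ CB · AD = 963/4]
2. C_y = -9/4  [2·signedArea(CAB) = 0 ∩ CB · AD = 963/4]
   → C = (19/4, -9/4)

C = (19/4, -9/4)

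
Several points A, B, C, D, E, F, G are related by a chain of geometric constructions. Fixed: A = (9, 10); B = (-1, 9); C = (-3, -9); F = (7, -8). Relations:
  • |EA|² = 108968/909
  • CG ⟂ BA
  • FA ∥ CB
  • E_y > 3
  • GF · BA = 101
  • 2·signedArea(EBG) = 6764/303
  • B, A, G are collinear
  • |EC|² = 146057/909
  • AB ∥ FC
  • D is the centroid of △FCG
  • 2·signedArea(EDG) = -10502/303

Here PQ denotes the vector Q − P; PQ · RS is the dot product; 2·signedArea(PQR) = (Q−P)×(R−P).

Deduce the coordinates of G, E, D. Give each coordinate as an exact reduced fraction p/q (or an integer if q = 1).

1. G_x = -481/101  [B, A, G are collinear ∩ CG ⟂ BA]
2. G_y = 871/101  [B, A, G are collinear ∩ CG ⟂ BA]
   → G = (-481/101, 871/101)
3. E_x = 125/303  [line 38/101·x + -380/101·y + 3610/303 = 0 ∩ |EC|² = 146057/909]
4. E_y = 324/101  [line 38/101·x + -380/101·y + 3610/303 = 0 ∩ |EC|² = 146057/909]
   → E = (125/303, 324/101)
5. D_x = -77/303  [D is the centroid of △FCG]
6. D_y = -282/101  [D is the centroid of △FCG]
   → D = (-77/303, -282/101)

D = (-77/303, -282/101)
E = (125/303, 324/101)
G = (-481/101, 871/101)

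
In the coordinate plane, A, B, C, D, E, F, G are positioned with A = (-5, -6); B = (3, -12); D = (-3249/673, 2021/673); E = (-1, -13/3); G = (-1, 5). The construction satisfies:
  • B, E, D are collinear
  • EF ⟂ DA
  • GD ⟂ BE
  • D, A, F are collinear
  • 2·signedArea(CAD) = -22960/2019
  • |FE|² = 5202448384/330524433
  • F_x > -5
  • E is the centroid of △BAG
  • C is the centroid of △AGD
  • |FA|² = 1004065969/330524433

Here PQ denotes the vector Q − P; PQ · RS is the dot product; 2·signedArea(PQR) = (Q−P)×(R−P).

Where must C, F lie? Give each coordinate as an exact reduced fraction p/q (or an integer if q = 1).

C = (-2429/673, 1348/2019)
F = (-547198363/110174811, -469057333/110174811)

1. C_x = -2429/673  [C is the centroid of △AGD]
2. C_y = 1348/2019  [C is the centroid of △AGD]
   → C = (-2429/673, 1348/2019)
3. F_x = -547198363/110174811  [D, A, F are collinear ∩ EF ⟂ DA]
4. F_y = -469057333/110174811  [D, A, F are collinear ∩ EF ⟂ DA]
   → F = (-547198363/110174811, -469057333/110174811)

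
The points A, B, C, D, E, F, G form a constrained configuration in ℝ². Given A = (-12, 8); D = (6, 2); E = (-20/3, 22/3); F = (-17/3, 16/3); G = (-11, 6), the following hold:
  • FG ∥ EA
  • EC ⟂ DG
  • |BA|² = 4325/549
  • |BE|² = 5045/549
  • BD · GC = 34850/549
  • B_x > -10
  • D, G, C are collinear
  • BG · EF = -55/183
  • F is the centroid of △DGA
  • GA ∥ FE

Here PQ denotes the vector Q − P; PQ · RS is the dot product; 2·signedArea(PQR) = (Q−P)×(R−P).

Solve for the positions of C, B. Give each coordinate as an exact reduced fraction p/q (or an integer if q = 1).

1. C_x = -1316/183  [D, G, C are collinear ∩ EC ⟂ DG]
2. C_y = 934/183  [D, G, C are collinear ∩ EC ⟂ DG]
   → C = (-1316/183, 934/183)
3. B_x = -1756/183  [BG · EF = -55/183 ∩ BD · GC = 34850/549]
4. B_y = 1199/183  [BG · EF = -55/183 ∩ BD · GC = 34850/549]
   → B = (-1756/183, 1199/183)

B = (-1756/183, 1199/183)
C = (-1316/183, 934/183)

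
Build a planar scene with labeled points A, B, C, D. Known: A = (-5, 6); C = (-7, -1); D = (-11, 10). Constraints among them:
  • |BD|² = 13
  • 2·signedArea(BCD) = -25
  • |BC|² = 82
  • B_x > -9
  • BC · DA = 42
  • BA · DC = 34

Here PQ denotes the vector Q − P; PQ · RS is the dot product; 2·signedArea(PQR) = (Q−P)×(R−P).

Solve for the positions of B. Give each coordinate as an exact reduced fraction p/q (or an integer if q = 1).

1. B_x = -8  [BA · DC = 34 ∩ 2·signedArea(BCD) = -25]
2. B_y = 8  [BA · DC = 34 ∩ 2·signedArea(BCD) = -25]
   → B = (-8, 8)

B = (-8, 8)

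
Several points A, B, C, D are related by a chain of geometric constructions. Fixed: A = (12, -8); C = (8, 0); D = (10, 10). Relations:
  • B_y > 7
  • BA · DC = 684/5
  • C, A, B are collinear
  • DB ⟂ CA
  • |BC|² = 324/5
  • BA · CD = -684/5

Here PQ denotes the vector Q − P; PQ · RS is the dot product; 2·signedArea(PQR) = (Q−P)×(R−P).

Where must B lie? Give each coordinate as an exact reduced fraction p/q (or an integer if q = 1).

B = (22/5, 36/5)

1. B_x = 22/5  [C, A, B are collinear ∩ DB ⟂ CA]
2. B_y = 36/5  [C, A, B are collinear ∩ DB ⟂ CA]
   → B = (22/5, 36/5)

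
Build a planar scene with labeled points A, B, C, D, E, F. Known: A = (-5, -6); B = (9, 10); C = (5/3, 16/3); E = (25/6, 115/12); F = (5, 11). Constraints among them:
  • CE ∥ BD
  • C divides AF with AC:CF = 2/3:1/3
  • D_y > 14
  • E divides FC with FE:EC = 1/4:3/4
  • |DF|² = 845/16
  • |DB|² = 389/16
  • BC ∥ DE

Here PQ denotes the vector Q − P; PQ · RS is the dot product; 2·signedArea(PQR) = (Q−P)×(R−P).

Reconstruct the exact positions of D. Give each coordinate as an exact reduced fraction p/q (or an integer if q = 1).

1. D_x = 23/2  [BC ∥ DE ∩ CE ∥ BD]
2. D_y = 57/4  [BC ∥ DE ∩ CE ∥ BD]
   → D = (23/2, 57/4)

D = (23/2, 57/4)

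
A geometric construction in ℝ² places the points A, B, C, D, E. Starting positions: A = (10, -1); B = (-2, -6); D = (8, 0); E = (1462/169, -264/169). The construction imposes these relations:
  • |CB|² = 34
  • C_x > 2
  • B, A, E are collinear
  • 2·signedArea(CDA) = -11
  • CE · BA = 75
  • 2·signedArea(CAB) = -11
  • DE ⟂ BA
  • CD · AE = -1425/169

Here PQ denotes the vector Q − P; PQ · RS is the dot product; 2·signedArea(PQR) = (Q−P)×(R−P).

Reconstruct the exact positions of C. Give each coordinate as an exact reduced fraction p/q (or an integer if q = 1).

1. C_x = 3  [CD · AE = -1425/169 ∩ 2·signedArea(CAB) = -11]
2. C_y = -3  [CD · AE = -1425/169 ∩ 2·signedArea(CAB) = -11]
   → C = (3, -3)

C = (3, -3)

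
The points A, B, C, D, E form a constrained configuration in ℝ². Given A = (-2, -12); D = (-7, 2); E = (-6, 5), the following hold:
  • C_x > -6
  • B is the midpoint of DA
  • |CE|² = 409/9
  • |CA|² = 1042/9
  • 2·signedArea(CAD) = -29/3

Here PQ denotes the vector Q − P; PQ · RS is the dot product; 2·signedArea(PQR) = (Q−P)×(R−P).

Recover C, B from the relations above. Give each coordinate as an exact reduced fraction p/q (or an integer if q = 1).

B = (-9/2, -5)
C = (-5, -5/3)

1. C_x = -5  [line -14·x + -5·y + -235/3 = 0 ∩ |CE|² = 409/9]
2. C_y = -5/3  [line -14·x + -5·y + -235/3 = 0 ∩ |CE|² = 409/9]
   → C = (-5, -5/3)
3. B_x = -9/2  [B is the midpoint of DA]
4. B_y = -5  [B is the midpoint of DA]
   → B = (-9/2, -5)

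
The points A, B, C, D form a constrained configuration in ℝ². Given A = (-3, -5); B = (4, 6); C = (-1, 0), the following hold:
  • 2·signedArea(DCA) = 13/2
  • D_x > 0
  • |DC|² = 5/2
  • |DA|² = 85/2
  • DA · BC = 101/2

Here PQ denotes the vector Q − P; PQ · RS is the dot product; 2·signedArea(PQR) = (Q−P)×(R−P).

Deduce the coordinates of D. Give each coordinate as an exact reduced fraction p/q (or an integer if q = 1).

D = (1/2, 1/2)

1. D_x = 1/2  [2·signedArea(DCA) = 13/2 ∩ DA · BC = 101/2]
2. D_y = 1/2  [2·signedArea(DCA) = 13/2 ∩ DA · BC = 101/2]
   → D = (1/2, 1/2)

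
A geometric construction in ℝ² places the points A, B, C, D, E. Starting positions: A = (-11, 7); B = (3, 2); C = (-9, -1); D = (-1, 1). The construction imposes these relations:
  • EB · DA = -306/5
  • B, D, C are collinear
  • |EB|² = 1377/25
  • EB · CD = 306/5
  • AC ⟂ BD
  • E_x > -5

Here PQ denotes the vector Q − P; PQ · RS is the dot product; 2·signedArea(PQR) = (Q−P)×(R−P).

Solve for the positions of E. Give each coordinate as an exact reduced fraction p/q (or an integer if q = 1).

1. E_x = -21/5  [EB · CD = 306/5 ∩ EB · DA = -306/5]
2. E_y = 1/5  [EB · CD = 306/5 ∩ EB · DA = -306/5]
   → E = (-21/5, 1/5)

E = (-21/5, 1/5)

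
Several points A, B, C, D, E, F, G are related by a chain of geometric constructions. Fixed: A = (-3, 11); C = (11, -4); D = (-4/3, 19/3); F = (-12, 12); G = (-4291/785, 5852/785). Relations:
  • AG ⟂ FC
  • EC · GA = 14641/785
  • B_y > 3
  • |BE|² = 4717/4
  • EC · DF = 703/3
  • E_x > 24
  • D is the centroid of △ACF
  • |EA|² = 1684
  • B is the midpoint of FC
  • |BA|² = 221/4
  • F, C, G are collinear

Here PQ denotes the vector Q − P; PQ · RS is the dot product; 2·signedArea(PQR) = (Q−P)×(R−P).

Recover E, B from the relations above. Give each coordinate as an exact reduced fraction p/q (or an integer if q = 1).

1. E_x = 25  [EC · DF = 703/3 ∩ EC · GA = 14641/785]
2. E_y = -19  [EC · DF = 703/3 ∩ EC · GA = 14641/785]
   → E = (25, -19)
3. B_x = -1/2  [B is the midpoint of FC]
4. B_y = 4  [B is the midpoint of FC]
   → B = (-1/2, 4)

B = (-1/2, 4)
E = (25, -19)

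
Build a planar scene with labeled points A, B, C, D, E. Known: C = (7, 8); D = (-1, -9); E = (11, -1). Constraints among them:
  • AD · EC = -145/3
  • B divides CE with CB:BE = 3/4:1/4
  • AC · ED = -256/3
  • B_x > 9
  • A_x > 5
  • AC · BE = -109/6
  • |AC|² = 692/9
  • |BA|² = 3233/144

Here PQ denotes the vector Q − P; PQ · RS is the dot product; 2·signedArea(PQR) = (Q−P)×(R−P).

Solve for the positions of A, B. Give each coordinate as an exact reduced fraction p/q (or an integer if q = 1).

A = (17/3, -2/3)
B = (10, 5/4)

1. A_x = 17/3  [AD · EC = -145/3 ∩ AC · ED = -256/3]
2. A_y = -2/3  [AD · EC = -145/3 ∩ AC · ED = -256/3]
   → A = (17/3, -2/3)
3. B_x = 10  [B divides CE with CB:BE = 3/4:1/4]
4. B_y = 5/4  [B divides CE with CB:BE = 3/4:1/4]
   → B = (10, 5/4)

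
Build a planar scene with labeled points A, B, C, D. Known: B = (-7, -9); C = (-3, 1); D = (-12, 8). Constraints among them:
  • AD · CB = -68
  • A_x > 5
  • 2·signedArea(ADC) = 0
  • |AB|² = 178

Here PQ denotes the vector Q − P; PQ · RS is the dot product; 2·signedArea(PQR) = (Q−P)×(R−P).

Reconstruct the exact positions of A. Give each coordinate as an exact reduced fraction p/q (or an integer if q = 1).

A = (6, -6)

1. A_x = 6  [2·signedArea(ADC) = 0 ∩ AD · CB = -68]
2. A_y = -6  [2·signedArea(ADC) = 0 ∩ AD · CB = -68]
   → A = (6, -6)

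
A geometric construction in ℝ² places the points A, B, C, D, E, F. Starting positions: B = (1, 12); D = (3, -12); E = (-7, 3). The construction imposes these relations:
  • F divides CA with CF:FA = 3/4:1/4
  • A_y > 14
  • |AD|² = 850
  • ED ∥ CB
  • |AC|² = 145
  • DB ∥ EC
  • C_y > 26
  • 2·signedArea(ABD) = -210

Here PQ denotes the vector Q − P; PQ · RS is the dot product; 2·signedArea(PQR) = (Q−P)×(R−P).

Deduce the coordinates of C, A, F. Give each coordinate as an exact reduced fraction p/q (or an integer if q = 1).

A = (-8, 15)
C = (-9, 27)
F = (-33/4, 18)

1. C_x = -9  [ED ∥ CB ∩ DB ∥ EC]
2. C_y = 27  [ED ∥ CB ∩ DB ∥ EC]
   → C = (-9, 27)
3. A_x = -8  [line 24·x + 2·y + 162 = 0 ∩ |AD|² = 850]
4. A_y = 15  [line 24·x + 2·y + 162 = 0 ∩ |AD|² = 850]
   → A = (-8, 15)
5. F_x = -33/4  [F divides CA with CF:FA = 3/4:1/4]
6. F_y = 18  [F divides CA with CF:FA = 3/4:1/4]
   → F = (-33/4, 18)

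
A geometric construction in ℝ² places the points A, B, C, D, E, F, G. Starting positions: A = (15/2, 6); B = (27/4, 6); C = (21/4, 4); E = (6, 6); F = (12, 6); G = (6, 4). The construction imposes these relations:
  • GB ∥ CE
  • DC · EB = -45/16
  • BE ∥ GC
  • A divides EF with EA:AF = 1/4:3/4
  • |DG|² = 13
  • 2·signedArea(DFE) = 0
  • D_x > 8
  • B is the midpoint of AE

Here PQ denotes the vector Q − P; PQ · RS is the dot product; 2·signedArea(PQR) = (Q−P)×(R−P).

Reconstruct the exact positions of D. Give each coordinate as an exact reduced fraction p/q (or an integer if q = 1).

D = (9, 6)

1. D_x = 9  [2·signedArea(DFE) = 0 ∩ DC · EB = -45/16]
2. D_y = 6  [2·signedArea(DFE) = 0 ∩ DC · EB = -45/16]
   → D = (9, 6)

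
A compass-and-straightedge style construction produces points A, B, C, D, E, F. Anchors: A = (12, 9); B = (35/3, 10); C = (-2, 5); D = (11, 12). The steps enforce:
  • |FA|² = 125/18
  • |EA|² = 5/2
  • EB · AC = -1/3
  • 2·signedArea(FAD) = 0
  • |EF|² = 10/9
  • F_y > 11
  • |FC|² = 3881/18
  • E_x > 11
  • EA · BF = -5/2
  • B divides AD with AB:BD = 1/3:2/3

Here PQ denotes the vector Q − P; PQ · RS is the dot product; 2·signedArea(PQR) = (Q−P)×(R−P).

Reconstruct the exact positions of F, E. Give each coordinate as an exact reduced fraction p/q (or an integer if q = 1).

1. F_x = 67/6  [line -3·x + -1·y + 45 = 0 ∩ |FC|² = 3881/18]
2. F_y = 23/2  [line -3·x + -1·y + 45 = 0 ∩ |FC|² = 3881/18]
   → F = (67/6, 23/2)
3. E_x = 23/2  [EA · BF = -5/2 ∩ EB · AC = -1/3]
4. E_y = 21/2  [EA · BF = -5/2 ∩ EB · AC = -1/3]
   → E = (23/2, 21/2)

E = (23/2, 21/2)
F = (67/6, 23/2)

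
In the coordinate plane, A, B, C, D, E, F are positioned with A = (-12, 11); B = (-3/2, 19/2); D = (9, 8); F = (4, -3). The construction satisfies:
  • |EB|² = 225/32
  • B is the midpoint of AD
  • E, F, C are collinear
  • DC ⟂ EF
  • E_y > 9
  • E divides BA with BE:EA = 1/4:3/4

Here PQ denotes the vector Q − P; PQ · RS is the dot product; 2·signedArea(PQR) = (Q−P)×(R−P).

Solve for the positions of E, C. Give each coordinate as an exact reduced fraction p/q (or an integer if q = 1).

1. E_x = -33/8  [E divides BA with BE:EA = 1/4:3/4]
2. E_y = 79/8  [E divides BA with BE:EA = 1/4:3/4]
   → E = (-33/8, 79/8)
3. C_x = 3408/7417  [E, F, C are collinear ∩ DC ⟂ EF]
4. C_y = 19361/7417  [E, F, C are collinear ∩ DC ⟂ EF]
   → C = (3408/7417, 19361/7417)

C = (3408/7417, 19361/7417)
E = (-33/8, 79/8)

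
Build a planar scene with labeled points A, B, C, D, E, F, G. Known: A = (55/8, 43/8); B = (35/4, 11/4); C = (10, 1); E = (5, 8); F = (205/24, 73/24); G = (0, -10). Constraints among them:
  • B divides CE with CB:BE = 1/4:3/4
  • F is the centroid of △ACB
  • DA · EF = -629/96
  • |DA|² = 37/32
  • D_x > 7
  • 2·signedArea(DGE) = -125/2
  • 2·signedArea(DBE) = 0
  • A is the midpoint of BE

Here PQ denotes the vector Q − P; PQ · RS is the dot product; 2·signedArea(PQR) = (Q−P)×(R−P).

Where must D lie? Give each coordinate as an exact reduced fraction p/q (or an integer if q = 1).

1. D_x = 15/2  [2·signedArea(DBE) = 0 ∩ 2·signedArea(DGE) = -125/2]
2. D_y = 9/2  [2·signedArea(DBE) = 0 ∩ 2·signedArea(DGE) = -125/2]
   → D = (15/2, 9/2)

D = (15/2, 9/2)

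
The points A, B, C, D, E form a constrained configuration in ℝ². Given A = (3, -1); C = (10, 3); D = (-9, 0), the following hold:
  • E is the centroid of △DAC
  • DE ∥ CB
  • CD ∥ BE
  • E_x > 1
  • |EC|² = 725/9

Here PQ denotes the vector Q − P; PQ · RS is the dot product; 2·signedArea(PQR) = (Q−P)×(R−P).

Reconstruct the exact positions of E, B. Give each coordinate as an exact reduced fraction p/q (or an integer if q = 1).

1. E_x = 4/3  [E is the centroid of △DAC]
2. E_y = 2/3  [E is the centroid of △DAC]
   → E = (4/3, 2/3)
3. B_x = 61/3  [CD ∥ BE ∩ DE ∥ CB]
4. B_y = 11/3  [CD ∥ BE ∩ DE ∥ CB]
   → B = (61/3, 11/3)

B = (61/3, 11/3)
E = (4/3, 2/3)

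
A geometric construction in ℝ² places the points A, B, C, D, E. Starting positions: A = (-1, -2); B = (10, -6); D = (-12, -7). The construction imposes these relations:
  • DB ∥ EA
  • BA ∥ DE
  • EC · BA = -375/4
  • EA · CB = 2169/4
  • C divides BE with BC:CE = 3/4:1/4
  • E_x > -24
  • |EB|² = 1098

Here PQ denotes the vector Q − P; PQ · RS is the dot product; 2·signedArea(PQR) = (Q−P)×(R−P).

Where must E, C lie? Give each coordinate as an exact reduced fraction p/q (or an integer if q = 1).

C = (-59/4, -15/4)
E = (-23, -3)

1. E_x = -23  [DB ∥ EA ∩ BA ∥ DE]
2. E_y = -3  [DB ∥ EA ∩ BA ∥ DE]
   → E = (-23, -3)
3. C_x = -59/4  [C divides BE with BC:CE = 3/4:1/4]
4. C_y = -15/4  [C divides BE with BC:CE = 3/4:1/4]
   → C = (-59/4, -15/4)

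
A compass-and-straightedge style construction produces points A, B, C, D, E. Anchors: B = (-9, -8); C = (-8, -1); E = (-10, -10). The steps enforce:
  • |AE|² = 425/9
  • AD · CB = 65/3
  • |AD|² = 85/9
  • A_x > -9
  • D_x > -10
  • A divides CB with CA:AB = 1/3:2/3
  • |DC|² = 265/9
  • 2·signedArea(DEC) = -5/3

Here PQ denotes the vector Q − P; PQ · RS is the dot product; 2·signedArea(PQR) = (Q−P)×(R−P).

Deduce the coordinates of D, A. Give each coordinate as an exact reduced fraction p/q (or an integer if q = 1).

1. A_x = -25/3  [A divides CB with CA:AB = 1/3:2/3]
2. A_y = -10/3  [A divides CB with CA:AB = 1/3:2/3]
   → A = (-25/3, -10/3)
3. D_x = -9  [2·signedArea(DEC) = -5/3 ∩ AD · CB = 65/3]
4. D_y = -19/3  [2·signedArea(DEC) = -5/3 ∩ AD · CB = 65/3]
   → D = (-9, -19/3)

A = (-25/3, -10/3)
D = (-9, -19/3)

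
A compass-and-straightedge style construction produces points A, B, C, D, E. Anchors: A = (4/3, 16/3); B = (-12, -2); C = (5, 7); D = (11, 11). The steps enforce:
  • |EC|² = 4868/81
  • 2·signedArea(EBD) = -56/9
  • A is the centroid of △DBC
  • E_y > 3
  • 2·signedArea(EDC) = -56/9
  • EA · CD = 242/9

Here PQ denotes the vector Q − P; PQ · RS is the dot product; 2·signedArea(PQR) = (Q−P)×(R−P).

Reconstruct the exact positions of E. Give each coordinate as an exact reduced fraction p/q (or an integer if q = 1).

E = (-17/9, 31/9)

1. E_x = -17/9  [2·signedArea(EBD) = -56/9 ∩ EA · CD = 242/9]
2. E_y = 31/9  [2·signedArea(EBD) = -56/9 ∩ EA · CD = 242/9]
   → E = (-17/9, 31/9)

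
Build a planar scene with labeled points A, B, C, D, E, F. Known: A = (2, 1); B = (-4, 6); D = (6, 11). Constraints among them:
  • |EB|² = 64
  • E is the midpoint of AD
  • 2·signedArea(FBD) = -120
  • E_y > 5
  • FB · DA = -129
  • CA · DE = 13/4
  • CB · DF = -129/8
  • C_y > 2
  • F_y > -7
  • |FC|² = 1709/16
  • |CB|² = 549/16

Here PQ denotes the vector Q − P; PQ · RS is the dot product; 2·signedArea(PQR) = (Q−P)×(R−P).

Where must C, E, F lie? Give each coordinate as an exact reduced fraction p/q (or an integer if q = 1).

1. E_x = 4  [E is the midpoint of AD]
2. E_y = 6  [E is the midpoint of AD]
   → E = (4, 6)
3. F_x = -5  [2·signedArea(FBD) = -120 ∩ FB · DA = -129]
4. F_y = -13/2  [2·signedArea(FBD) = -120 ∩ FB · DA = -129]
   → F = (-5, -13/2)
5. C_x = 1/2  [CA · DE = 13/4 ∩ CB · DF = -129/8]
6. C_y = 9/4  [CA · DE = 13/4 ∩ CB · DF = -129/8]
   → C = (1/2, 9/4)

C = (1/2, 9/4)
E = (4, 6)
F = (-5, -13/2)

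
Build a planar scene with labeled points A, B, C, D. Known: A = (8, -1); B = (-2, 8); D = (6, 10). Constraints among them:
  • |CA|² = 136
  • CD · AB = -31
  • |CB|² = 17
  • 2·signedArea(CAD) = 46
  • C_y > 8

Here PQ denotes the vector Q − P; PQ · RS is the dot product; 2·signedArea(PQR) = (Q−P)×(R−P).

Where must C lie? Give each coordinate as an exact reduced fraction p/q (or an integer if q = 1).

C = (2, 9)

1. C_x = 2  [2·signedArea(CAD) = 46 ∩ CD · AB = -31]
2. C_y = 9  [2·signedArea(CAD) = 46 ∩ CD · AB = -31]
   → C = (2, 9)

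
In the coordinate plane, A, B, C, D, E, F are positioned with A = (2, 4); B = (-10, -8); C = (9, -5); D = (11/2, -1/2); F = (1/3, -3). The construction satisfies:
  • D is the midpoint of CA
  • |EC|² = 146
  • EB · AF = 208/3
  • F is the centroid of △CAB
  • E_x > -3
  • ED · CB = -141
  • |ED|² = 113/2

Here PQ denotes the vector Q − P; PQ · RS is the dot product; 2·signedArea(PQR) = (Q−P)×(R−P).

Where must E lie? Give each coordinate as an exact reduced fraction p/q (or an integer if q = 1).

1. E_x = -2  [ED · CB = -141 ∩ EB · AF = 208/3]
2. E_y = 0  [ED · CB = -141 ∩ EB · AF = 208/3]
   → E = (-2, 0)

E = (-2, 0)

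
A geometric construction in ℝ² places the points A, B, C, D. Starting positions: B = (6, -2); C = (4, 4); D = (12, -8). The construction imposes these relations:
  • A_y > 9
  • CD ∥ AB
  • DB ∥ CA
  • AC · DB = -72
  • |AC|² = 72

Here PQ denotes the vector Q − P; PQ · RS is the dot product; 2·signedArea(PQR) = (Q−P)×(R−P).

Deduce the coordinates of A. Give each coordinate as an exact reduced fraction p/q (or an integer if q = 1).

A = (-2, 10)

1. A_x = -2  [CD ∥ AB ∩ DB ∥ CA]
2. A_y = 10  [CD ∥ AB ∩ DB ∥ CA]
   → A = (-2, 10)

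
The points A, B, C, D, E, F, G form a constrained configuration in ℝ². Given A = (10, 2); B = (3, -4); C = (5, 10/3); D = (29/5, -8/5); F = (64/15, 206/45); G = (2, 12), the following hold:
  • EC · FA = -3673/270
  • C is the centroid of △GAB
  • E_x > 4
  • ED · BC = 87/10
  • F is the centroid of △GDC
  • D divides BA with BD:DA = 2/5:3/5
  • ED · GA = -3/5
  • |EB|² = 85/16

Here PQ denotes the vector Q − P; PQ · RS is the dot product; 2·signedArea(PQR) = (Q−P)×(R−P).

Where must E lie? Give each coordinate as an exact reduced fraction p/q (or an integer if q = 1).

1. E_x = 19/4  [EC · FA = -3673/270 ∩ ED · GA = -3/5]
2. E_y = -5/2  [EC · FA = -3673/270 ∩ ED · GA = -3/5]
   → E = (19/4, -5/2)

E = (19/4, -5/2)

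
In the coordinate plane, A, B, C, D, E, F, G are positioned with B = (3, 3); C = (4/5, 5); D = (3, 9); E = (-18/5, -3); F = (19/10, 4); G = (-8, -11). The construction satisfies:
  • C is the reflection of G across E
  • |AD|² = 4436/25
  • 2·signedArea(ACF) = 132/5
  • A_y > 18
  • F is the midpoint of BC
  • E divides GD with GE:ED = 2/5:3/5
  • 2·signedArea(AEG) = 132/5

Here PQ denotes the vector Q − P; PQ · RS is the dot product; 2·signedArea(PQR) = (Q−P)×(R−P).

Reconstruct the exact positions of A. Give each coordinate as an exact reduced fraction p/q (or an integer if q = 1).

1. A_x = 59/5  [2·signedArea(AEG) = 132/5 ∩ 2·signedArea(ACF) = 132/5]
2. A_y = 19  [2·signedArea(AEG) = 132/5 ∩ 2·signedArea(ACF) = 132/5]
   → A = (59/5, 19)

A = (59/5, 19)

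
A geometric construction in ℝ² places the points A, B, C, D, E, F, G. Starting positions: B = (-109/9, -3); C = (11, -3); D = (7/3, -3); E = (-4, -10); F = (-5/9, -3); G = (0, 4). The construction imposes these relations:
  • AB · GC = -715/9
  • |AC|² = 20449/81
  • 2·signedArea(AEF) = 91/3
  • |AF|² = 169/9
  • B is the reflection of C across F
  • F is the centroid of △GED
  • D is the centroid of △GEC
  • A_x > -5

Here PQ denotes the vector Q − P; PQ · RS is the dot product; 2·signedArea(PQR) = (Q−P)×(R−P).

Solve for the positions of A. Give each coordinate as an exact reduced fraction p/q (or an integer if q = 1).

A = (-44/9, -3)

1. A_x = -44/9  [2·signedArea(AEF) = 91/3 ∩ AB · GC = -715/9]
2. A_y = -3  [2·signedArea(AEF) = 91/3 ∩ AB · GC = -715/9]
   → A = (-44/9, -3)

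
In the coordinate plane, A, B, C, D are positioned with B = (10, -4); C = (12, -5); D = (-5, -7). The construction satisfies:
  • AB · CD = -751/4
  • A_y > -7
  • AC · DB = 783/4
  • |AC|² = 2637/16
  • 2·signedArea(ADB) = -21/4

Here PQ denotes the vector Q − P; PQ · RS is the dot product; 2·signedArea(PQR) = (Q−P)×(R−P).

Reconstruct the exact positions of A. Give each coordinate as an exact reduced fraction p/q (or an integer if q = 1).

A = (-3/4, -13/2)

1. A_x = -3/4  [AC · DB = 783/4 ∩ AB · CD = -751/4]
2. A_y = -13/2  [AC · DB = 783/4 ∩ AB · CD = -751/4]
   → A = (-3/4, -13/2)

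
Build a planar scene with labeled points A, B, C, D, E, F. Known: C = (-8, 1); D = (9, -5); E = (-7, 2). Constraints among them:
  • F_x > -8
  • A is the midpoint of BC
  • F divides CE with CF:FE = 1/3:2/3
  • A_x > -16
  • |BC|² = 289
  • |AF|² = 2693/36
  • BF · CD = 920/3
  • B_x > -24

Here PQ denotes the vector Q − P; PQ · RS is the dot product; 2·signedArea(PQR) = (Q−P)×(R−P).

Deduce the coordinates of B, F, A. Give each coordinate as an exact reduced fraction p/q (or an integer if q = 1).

1. F_x = -23/3  [F divides CE with CF:FE = 1/3:2/3]
2. F_y = 4/3  [F divides CE with CF:FE = 1/3:2/3]
   → F = (-23/3, 4/3)
3. B_x = -23  [line -17·x + 6·y + -445 = 0 ∩ |BC|² = 289]
4. B_y = 9  [line -17·x + 6·y + -445 = 0 ∩ |BC|² = 289]
   → B = (-23, 9)
5. A_x = -31/2  [A is the midpoint of BC]
6. A_y = 5  [A is the midpoint of BC]
   → A = (-31/2, 5)

A = (-31/2, 5)
B = (-23, 9)
F = (-23/3, 4/3)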